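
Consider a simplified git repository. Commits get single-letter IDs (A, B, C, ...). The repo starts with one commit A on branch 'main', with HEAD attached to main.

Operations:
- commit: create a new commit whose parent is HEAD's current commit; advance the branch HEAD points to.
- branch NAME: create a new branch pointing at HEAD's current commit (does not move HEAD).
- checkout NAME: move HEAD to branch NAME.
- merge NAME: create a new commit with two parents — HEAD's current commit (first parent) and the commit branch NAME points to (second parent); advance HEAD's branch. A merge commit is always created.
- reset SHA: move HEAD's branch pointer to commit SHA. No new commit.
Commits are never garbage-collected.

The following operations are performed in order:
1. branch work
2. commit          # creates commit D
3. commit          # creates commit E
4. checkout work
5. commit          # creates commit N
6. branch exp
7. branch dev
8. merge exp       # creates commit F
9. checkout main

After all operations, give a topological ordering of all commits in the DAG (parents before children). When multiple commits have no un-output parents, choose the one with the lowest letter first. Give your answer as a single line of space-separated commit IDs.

After op 1 (branch): HEAD=main@A [main=A work=A]
After op 2 (commit): HEAD=main@D [main=D work=A]
After op 3 (commit): HEAD=main@E [main=E work=A]
After op 4 (checkout): HEAD=work@A [main=E work=A]
After op 5 (commit): HEAD=work@N [main=E work=N]
After op 6 (branch): HEAD=work@N [exp=N main=E work=N]
After op 7 (branch): HEAD=work@N [dev=N exp=N main=E work=N]
After op 8 (merge): HEAD=work@F [dev=N exp=N main=E work=F]
After op 9 (checkout): HEAD=main@E [dev=N exp=N main=E work=F]
commit A: parents=[]
commit D: parents=['A']
commit E: parents=['D']
commit F: parents=['N', 'N']
commit N: parents=['A']

Answer: A D E N F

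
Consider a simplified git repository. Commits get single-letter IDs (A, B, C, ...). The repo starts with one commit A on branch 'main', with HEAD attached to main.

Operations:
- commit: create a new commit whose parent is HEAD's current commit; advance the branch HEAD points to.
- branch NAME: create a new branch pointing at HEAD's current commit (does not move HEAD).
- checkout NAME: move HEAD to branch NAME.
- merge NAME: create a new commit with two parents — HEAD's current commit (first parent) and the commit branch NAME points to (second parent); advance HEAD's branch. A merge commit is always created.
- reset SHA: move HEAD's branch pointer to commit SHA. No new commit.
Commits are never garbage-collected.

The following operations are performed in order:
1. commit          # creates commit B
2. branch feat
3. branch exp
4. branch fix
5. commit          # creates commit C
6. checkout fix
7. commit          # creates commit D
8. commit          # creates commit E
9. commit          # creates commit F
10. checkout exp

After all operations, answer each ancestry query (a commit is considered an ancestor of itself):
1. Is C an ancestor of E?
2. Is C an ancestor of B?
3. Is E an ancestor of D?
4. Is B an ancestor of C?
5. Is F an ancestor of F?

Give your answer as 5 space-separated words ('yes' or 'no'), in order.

After op 1 (commit): HEAD=main@B [main=B]
After op 2 (branch): HEAD=main@B [feat=B main=B]
After op 3 (branch): HEAD=main@B [exp=B feat=B main=B]
After op 4 (branch): HEAD=main@B [exp=B feat=B fix=B main=B]
After op 5 (commit): HEAD=main@C [exp=B feat=B fix=B main=C]
After op 6 (checkout): HEAD=fix@B [exp=B feat=B fix=B main=C]
After op 7 (commit): HEAD=fix@D [exp=B feat=B fix=D main=C]
After op 8 (commit): HEAD=fix@E [exp=B feat=B fix=E main=C]
After op 9 (commit): HEAD=fix@F [exp=B feat=B fix=F main=C]
After op 10 (checkout): HEAD=exp@B [exp=B feat=B fix=F main=C]
ancestors(E) = {A,B,D,E}; C in? no
ancestors(B) = {A,B}; C in? no
ancestors(D) = {A,B,D}; E in? no
ancestors(C) = {A,B,C}; B in? yes
ancestors(F) = {A,B,D,E,F}; F in? yes

Answer: no no no yes yes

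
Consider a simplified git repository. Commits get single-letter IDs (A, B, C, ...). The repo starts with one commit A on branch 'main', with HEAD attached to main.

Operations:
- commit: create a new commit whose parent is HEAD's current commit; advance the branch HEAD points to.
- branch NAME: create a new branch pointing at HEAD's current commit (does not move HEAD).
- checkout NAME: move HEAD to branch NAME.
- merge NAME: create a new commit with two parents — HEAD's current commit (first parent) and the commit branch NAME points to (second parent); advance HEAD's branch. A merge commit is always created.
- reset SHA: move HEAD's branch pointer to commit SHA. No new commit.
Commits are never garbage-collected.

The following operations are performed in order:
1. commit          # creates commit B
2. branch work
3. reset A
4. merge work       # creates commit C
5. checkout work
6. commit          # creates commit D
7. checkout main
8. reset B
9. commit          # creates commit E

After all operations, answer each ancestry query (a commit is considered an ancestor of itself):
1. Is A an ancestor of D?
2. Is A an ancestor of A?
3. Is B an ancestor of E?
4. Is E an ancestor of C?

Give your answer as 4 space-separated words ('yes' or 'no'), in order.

Answer: yes yes yes no

Derivation:
After op 1 (commit): HEAD=main@B [main=B]
After op 2 (branch): HEAD=main@B [main=B work=B]
After op 3 (reset): HEAD=main@A [main=A work=B]
After op 4 (merge): HEAD=main@C [main=C work=B]
After op 5 (checkout): HEAD=work@B [main=C work=B]
After op 6 (commit): HEAD=work@D [main=C work=D]
After op 7 (checkout): HEAD=main@C [main=C work=D]
After op 8 (reset): HEAD=main@B [main=B work=D]
After op 9 (commit): HEAD=main@E [main=E work=D]
ancestors(D) = {A,B,D}; A in? yes
ancestors(A) = {A}; A in? yes
ancestors(E) = {A,B,E}; B in? yes
ancestors(C) = {A,B,C}; E in? no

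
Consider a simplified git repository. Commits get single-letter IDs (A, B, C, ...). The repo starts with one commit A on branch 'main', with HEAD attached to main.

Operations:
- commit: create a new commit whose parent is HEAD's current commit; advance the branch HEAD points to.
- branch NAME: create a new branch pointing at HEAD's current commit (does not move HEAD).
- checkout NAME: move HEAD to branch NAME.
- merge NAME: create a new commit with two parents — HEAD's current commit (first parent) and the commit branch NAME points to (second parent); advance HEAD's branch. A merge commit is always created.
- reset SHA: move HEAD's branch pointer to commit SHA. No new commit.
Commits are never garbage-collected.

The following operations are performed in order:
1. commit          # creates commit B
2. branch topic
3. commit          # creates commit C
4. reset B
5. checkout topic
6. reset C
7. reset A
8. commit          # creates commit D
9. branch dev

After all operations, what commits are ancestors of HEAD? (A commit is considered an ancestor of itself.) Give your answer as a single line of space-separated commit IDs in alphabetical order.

Answer: A D

Derivation:
After op 1 (commit): HEAD=main@B [main=B]
After op 2 (branch): HEAD=main@B [main=B topic=B]
After op 3 (commit): HEAD=main@C [main=C topic=B]
After op 4 (reset): HEAD=main@B [main=B topic=B]
After op 5 (checkout): HEAD=topic@B [main=B topic=B]
After op 6 (reset): HEAD=topic@C [main=B topic=C]
After op 7 (reset): HEAD=topic@A [main=B topic=A]
After op 8 (commit): HEAD=topic@D [main=B topic=D]
After op 9 (branch): HEAD=topic@D [dev=D main=B topic=D]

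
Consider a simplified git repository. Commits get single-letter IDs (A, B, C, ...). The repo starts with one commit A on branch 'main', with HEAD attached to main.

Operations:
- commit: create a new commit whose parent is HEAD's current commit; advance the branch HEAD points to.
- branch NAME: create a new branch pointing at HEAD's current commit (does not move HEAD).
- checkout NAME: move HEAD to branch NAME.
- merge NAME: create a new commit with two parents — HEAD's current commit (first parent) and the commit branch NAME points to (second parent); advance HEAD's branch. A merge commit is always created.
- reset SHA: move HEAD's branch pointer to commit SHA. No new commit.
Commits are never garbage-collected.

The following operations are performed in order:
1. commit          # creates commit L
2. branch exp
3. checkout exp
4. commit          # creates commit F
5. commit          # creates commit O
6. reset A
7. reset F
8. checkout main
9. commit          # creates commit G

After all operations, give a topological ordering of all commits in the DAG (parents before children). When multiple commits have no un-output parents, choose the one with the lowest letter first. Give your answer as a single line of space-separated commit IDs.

Answer: A L F G O

Derivation:
After op 1 (commit): HEAD=main@L [main=L]
After op 2 (branch): HEAD=main@L [exp=L main=L]
After op 3 (checkout): HEAD=exp@L [exp=L main=L]
After op 4 (commit): HEAD=exp@F [exp=F main=L]
After op 5 (commit): HEAD=exp@O [exp=O main=L]
After op 6 (reset): HEAD=exp@A [exp=A main=L]
After op 7 (reset): HEAD=exp@F [exp=F main=L]
After op 8 (checkout): HEAD=main@L [exp=F main=L]
After op 9 (commit): HEAD=main@G [exp=F main=G]
commit A: parents=[]
commit F: parents=['L']
commit G: parents=['L']
commit L: parents=['A']
commit O: parents=['F']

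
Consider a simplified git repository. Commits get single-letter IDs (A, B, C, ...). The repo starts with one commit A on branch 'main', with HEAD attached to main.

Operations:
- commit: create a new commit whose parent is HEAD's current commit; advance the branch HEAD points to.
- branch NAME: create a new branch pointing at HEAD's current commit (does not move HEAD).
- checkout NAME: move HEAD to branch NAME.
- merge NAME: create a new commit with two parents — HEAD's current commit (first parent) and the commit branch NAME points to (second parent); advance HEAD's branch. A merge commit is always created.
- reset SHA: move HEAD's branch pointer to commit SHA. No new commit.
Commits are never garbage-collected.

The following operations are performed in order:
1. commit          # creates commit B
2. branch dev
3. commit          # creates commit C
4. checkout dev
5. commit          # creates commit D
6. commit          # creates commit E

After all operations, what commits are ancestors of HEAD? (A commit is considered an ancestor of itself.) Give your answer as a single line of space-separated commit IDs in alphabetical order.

Answer: A B D E

Derivation:
After op 1 (commit): HEAD=main@B [main=B]
After op 2 (branch): HEAD=main@B [dev=B main=B]
After op 3 (commit): HEAD=main@C [dev=B main=C]
After op 4 (checkout): HEAD=dev@B [dev=B main=C]
After op 5 (commit): HEAD=dev@D [dev=D main=C]
After op 6 (commit): HEAD=dev@E [dev=E main=C]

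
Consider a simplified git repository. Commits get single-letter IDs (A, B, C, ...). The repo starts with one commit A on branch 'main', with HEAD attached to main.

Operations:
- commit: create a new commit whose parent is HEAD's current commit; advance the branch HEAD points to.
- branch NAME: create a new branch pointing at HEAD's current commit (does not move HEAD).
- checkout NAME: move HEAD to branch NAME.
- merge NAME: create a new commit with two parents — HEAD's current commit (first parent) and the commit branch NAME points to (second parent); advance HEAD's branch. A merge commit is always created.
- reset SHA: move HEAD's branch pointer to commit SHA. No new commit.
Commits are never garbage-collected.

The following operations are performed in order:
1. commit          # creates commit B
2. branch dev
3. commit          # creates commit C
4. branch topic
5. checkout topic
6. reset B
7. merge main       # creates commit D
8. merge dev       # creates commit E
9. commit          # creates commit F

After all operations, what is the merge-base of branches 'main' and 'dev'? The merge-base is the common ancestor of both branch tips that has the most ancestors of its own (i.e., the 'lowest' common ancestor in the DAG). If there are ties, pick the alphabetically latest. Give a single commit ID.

After op 1 (commit): HEAD=main@B [main=B]
After op 2 (branch): HEAD=main@B [dev=B main=B]
After op 3 (commit): HEAD=main@C [dev=B main=C]
After op 4 (branch): HEAD=main@C [dev=B main=C topic=C]
After op 5 (checkout): HEAD=topic@C [dev=B main=C topic=C]
After op 6 (reset): HEAD=topic@B [dev=B main=C topic=B]
After op 7 (merge): HEAD=topic@D [dev=B main=C topic=D]
After op 8 (merge): HEAD=topic@E [dev=B main=C topic=E]
After op 9 (commit): HEAD=topic@F [dev=B main=C topic=F]
ancestors(main=C): ['A', 'B', 'C']
ancestors(dev=B): ['A', 'B']
common: ['A', 'B']

Answer: B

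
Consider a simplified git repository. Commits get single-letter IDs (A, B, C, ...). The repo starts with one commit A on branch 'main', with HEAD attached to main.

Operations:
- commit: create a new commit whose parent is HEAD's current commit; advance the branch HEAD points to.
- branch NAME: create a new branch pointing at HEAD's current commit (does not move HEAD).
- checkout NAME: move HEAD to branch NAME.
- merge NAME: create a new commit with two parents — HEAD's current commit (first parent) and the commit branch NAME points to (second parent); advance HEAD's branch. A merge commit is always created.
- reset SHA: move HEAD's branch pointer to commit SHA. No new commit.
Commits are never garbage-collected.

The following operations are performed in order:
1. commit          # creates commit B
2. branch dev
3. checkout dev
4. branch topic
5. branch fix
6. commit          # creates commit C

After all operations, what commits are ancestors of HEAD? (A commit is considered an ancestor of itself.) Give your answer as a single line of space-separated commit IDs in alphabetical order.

Answer: A B C

Derivation:
After op 1 (commit): HEAD=main@B [main=B]
After op 2 (branch): HEAD=main@B [dev=B main=B]
After op 3 (checkout): HEAD=dev@B [dev=B main=B]
After op 4 (branch): HEAD=dev@B [dev=B main=B topic=B]
After op 5 (branch): HEAD=dev@B [dev=B fix=B main=B topic=B]
After op 6 (commit): HEAD=dev@C [dev=C fix=B main=B topic=B]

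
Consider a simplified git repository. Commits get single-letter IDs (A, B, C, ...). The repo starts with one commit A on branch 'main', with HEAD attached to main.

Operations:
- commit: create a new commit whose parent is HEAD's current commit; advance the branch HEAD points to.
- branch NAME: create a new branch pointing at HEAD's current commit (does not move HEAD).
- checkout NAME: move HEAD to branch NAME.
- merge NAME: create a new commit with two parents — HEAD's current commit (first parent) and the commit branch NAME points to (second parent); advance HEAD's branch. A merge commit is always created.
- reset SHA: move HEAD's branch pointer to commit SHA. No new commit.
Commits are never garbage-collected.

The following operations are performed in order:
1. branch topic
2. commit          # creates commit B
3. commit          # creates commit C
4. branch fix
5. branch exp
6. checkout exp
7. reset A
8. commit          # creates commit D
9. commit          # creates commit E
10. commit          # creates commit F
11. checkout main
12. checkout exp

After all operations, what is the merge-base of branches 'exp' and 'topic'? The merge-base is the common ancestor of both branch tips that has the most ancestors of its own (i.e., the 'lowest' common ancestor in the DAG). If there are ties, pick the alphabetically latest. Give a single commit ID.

Answer: A

Derivation:
After op 1 (branch): HEAD=main@A [main=A topic=A]
After op 2 (commit): HEAD=main@B [main=B topic=A]
After op 3 (commit): HEAD=main@C [main=C topic=A]
After op 4 (branch): HEAD=main@C [fix=C main=C topic=A]
After op 5 (branch): HEAD=main@C [exp=C fix=C main=C topic=A]
After op 6 (checkout): HEAD=exp@C [exp=C fix=C main=C topic=A]
After op 7 (reset): HEAD=exp@A [exp=A fix=C main=C topic=A]
After op 8 (commit): HEAD=exp@D [exp=D fix=C main=C topic=A]
After op 9 (commit): HEAD=exp@E [exp=E fix=C main=C topic=A]
After op 10 (commit): HEAD=exp@F [exp=F fix=C main=C topic=A]
After op 11 (checkout): HEAD=main@C [exp=F fix=C main=C topic=A]
After op 12 (checkout): HEAD=exp@F [exp=F fix=C main=C topic=A]
ancestors(exp=F): ['A', 'D', 'E', 'F']
ancestors(topic=A): ['A']
common: ['A']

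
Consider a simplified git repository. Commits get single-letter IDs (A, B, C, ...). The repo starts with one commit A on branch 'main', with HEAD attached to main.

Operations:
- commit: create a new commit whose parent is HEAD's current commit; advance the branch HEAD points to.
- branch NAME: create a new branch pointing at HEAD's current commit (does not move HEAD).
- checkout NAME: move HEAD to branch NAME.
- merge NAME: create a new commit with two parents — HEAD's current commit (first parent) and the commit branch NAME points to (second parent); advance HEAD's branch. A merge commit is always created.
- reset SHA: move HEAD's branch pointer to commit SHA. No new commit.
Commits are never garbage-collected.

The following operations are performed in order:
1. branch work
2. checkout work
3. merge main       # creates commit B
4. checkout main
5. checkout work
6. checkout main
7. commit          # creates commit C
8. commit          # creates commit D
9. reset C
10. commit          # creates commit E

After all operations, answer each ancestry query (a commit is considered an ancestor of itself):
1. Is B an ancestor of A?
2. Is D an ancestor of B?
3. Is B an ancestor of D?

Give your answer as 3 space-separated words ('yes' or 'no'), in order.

Answer: no no no

Derivation:
After op 1 (branch): HEAD=main@A [main=A work=A]
After op 2 (checkout): HEAD=work@A [main=A work=A]
After op 3 (merge): HEAD=work@B [main=A work=B]
After op 4 (checkout): HEAD=main@A [main=A work=B]
After op 5 (checkout): HEAD=work@B [main=A work=B]
After op 6 (checkout): HEAD=main@A [main=A work=B]
After op 7 (commit): HEAD=main@C [main=C work=B]
After op 8 (commit): HEAD=main@D [main=D work=B]
After op 9 (reset): HEAD=main@C [main=C work=B]
After op 10 (commit): HEAD=main@E [main=E work=B]
ancestors(A) = {A}; B in? no
ancestors(B) = {A,B}; D in? no
ancestors(D) = {A,C,D}; B in? no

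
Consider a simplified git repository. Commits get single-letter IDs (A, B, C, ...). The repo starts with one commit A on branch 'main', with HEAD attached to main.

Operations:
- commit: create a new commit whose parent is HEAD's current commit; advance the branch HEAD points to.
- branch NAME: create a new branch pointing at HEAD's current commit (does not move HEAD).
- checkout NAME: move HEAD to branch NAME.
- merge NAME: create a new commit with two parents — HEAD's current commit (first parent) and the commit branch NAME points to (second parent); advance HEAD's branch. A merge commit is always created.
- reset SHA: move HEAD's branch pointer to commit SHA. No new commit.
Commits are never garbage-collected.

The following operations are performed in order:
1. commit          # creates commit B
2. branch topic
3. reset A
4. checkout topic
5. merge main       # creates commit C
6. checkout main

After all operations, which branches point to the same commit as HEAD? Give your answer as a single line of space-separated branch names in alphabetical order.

Answer: main

Derivation:
After op 1 (commit): HEAD=main@B [main=B]
After op 2 (branch): HEAD=main@B [main=B topic=B]
After op 3 (reset): HEAD=main@A [main=A topic=B]
After op 4 (checkout): HEAD=topic@B [main=A topic=B]
After op 5 (merge): HEAD=topic@C [main=A topic=C]
After op 6 (checkout): HEAD=main@A [main=A topic=C]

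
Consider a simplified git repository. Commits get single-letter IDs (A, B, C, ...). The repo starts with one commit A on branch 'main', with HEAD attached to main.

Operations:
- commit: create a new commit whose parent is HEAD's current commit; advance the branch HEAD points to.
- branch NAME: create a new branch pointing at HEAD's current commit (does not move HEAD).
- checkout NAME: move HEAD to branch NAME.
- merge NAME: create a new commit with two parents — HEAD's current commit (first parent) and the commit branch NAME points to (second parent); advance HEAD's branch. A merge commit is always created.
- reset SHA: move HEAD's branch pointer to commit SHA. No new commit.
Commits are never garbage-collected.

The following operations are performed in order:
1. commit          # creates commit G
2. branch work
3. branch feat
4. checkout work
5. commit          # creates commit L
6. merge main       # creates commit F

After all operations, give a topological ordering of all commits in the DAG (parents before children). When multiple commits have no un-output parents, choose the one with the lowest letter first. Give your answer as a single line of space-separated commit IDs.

Answer: A G L F

Derivation:
After op 1 (commit): HEAD=main@G [main=G]
After op 2 (branch): HEAD=main@G [main=G work=G]
After op 3 (branch): HEAD=main@G [feat=G main=G work=G]
After op 4 (checkout): HEAD=work@G [feat=G main=G work=G]
After op 5 (commit): HEAD=work@L [feat=G main=G work=L]
After op 6 (merge): HEAD=work@F [feat=G main=G work=F]
commit A: parents=[]
commit F: parents=['L', 'G']
commit G: parents=['A']
commit L: parents=['G']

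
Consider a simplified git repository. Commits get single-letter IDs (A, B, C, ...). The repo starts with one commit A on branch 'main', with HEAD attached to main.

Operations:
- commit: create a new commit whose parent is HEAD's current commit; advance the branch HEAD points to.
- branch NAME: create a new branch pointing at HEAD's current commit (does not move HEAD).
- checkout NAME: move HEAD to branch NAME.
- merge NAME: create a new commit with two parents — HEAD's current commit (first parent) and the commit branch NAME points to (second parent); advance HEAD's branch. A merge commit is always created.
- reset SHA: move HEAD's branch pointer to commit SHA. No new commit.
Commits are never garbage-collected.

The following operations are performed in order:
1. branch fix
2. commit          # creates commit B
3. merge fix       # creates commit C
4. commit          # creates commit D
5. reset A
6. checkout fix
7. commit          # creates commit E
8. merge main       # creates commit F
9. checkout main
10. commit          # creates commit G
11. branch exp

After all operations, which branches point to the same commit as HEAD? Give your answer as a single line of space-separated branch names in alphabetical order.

After op 1 (branch): HEAD=main@A [fix=A main=A]
After op 2 (commit): HEAD=main@B [fix=A main=B]
After op 3 (merge): HEAD=main@C [fix=A main=C]
After op 4 (commit): HEAD=main@D [fix=A main=D]
After op 5 (reset): HEAD=main@A [fix=A main=A]
After op 6 (checkout): HEAD=fix@A [fix=A main=A]
After op 7 (commit): HEAD=fix@E [fix=E main=A]
After op 8 (merge): HEAD=fix@F [fix=F main=A]
After op 9 (checkout): HEAD=main@A [fix=F main=A]
After op 10 (commit): HEAD=main@G [fix=F main=G]
After op 11 (branch): HEAD=main@G [exp=G fix=F main=G]

Answer: exp main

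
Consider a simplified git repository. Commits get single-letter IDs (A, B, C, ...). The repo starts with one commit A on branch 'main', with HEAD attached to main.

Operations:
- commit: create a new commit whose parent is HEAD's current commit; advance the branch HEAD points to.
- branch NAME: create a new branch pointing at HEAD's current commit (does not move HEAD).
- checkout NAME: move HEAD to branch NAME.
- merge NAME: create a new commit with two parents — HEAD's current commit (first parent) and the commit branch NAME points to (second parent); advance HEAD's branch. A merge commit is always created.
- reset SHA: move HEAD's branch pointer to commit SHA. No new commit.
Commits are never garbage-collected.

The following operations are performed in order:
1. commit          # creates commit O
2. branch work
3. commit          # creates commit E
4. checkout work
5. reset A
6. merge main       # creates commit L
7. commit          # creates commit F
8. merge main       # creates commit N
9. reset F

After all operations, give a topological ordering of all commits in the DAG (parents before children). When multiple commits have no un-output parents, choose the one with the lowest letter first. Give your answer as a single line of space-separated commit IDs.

After op 1 (commit): HEAD=main@O [main=O]
After op 2 (branch): HEAD=main@O [main=O work=O]
After op 3 (commit): HEAD=main@E [main=E work=O]
After op 4 (checkout): HEAD=work@O [main=E work=O]
After op 5 (reset): HEAD=work@A [main=E work=A]
After op 6 (merge): HEAD=work@L [main=E work=L]
After op 7 (commit): HEAD=work@F [main=E work=F]
After op 8 (merge): HEAD=work@N [main=E work=N]
After op 9 (reset): HEAD=work@F [main=E work=F]
commit A: parents=[]
commit E: parents=['O']
commit F: parents=['L']
commit L: parents=['A', 'E']
commit N: parents=['F', 'E']
commit O: parents=['A']

Answer: A O E L F N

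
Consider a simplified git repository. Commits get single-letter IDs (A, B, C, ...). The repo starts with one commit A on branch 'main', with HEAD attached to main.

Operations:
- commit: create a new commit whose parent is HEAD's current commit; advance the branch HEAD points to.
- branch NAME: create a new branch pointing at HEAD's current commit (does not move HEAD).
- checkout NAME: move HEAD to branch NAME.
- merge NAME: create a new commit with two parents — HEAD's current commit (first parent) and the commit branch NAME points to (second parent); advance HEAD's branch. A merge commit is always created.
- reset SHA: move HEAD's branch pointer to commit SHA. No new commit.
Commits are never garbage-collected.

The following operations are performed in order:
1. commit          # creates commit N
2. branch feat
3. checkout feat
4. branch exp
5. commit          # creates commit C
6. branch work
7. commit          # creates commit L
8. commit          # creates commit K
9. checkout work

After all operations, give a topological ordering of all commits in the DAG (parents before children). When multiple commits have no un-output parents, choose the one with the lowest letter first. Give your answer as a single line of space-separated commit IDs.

Answer: A N C L K

Derivation:
After op 1 (commit): HEAD=main@N [main=N]
After op 2 (branch): HEAD=main@N [feat=N main=N]
After op 3 (checkout): HEAD=feat@N [feat=N main=N]
After op 4 (branch): HEAD=feat@N [exp=N feat=N main=N]
After op 5 (commit): HEAD=feat@C [exp=N feat=C main=N]
After op 6 (branch): HEAD=feat@C [exp=N feat=C main=N work=C]
After op 7 (commit): HEAD=feat@L [exp=N feat=L main=N work=C]
After op 8 (commit): HEAD=feat@K [exp=N feat=K main=N work=C]
After op 9 (checkout): HEAD=work@C [exp=N feat=K main=N work=C]
commit A: parents=[]
commit C: parents=['N']
commit K: parents=['L']
commit L: parents=['C']
commit N: parents=['A']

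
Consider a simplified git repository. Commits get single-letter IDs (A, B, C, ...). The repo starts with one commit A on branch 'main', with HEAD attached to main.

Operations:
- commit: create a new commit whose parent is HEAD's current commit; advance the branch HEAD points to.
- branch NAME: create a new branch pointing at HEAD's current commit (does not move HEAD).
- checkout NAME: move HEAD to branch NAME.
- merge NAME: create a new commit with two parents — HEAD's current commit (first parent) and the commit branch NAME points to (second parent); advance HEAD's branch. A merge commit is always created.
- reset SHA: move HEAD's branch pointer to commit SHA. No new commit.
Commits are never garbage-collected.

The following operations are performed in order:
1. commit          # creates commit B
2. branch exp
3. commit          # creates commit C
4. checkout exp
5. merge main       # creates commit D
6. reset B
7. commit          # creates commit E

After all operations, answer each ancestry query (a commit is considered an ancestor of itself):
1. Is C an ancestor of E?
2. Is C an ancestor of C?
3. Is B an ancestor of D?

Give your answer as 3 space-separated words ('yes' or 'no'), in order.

Answer: no yes yes

Derivation:
After op 1 (commit): HEAD=main@B [main=B]
After op 2 (branch): HEAD=main@B [exp=B main=B]
After op 3 (commit): HEAD=main@C [exp=B main=C]
After op 4 (checkout): HEAD=exp@B [exp=B main=C]
After op 5 (merge): HEAD=exp@D [exp=D main=C]
After op 6 (reset): HEAD=exp@B [exp=B main=C]
After op 7 (commit): HEAD=exp@E [exp=E main=C]
ancestors(E) = {A,B,E}; C in? no
ancestors(C) = {A,B,C}; C in? yes
ancestors(D) = {A,B,C,D}; B in? yes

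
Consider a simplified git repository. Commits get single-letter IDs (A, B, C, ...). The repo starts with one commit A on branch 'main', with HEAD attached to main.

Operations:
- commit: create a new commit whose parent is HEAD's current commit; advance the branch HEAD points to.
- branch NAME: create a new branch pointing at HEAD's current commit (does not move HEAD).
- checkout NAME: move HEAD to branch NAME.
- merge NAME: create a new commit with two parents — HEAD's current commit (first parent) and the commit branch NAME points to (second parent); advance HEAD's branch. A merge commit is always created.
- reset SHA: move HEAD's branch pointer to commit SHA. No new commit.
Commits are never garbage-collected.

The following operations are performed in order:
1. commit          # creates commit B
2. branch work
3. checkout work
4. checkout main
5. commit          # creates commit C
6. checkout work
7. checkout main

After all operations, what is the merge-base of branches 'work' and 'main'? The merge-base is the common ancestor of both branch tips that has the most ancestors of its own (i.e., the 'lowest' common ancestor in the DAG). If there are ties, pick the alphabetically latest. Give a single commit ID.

Answer: B

Derivation:
After op 1 (commit): HEAD=main@B [main=B]
After op 2 (branch): HEAD=main@B [main=B work=B]
After op 3 (checkout): HEAD=work@B [main=B work=B]
After op 4 (checkout): HEAD=main@B [main=B work=B]
After op 5 (commit): HEAD=main@C [main=C work=B]
After op 6 (checkout): HEAD=work@B [main=C work=B]
After op 7 (checkout): HEAD=main@C [main=C work=B]
ancestors(work=B): ['A', 'B']
ancestors(main=C): ['A', 'B', 'C']
common: ['A', 'B']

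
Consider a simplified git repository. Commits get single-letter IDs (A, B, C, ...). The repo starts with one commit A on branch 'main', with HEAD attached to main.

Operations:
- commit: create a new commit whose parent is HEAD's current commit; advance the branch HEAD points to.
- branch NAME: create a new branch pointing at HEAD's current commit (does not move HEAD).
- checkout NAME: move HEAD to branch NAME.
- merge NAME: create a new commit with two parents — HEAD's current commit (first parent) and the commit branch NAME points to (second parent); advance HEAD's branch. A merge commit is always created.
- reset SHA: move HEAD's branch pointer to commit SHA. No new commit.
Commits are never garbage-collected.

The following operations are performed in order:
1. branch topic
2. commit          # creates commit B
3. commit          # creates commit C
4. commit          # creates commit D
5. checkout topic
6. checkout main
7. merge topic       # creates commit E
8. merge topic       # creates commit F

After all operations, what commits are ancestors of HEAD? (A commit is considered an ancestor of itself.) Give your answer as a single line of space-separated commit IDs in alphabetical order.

Answer: A B C D E F

Derivation:
After op 1 (branch): HEAD=main@A [main=A topic=A]
After op 2 (commit): HEAD=main@B [main=B topic=A]
After op 3 (commit): HEAD=main@C [main=C topic=A]
After op 4 (commit): HEAD=main@D [main=D topic=A]
After op 5 (checkout): HEAD=topic@A [main=D topic=A]
After op 6 (checkout): HEAD=main@D [main=D topic=A]
After op 7 (merge): HEAD=main@E [main=E topic=A]
After op 8 (merge): HEAD=main@F [main=F topic=A]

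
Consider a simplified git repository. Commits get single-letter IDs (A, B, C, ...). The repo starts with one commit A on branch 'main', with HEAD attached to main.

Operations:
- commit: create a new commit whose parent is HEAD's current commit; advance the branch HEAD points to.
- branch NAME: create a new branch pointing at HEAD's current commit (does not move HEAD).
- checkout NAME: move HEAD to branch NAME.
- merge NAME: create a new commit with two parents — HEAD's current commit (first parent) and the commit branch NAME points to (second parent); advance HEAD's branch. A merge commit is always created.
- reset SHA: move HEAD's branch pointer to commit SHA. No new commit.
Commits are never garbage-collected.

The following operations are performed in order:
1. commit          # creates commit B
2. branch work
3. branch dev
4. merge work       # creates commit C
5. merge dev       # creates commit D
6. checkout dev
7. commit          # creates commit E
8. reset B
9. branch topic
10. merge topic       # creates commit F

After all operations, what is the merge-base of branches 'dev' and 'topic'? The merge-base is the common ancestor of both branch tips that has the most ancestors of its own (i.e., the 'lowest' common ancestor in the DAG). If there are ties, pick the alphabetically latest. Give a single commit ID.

After op 1 (commit): HEAD=main@B [main=B]
After op 2 (branch): HEAD=main@B [main=B work=B]
After op 3 (branch): HEAD=main@B [dev=B main=B work=B]
After op 4 (merge): HEAD=main@C [dev=B main=C work=B]
After op 5 (merge): HEAD=main@D [dev=B main=D work=B]
After op 6 (checkout): HEAD=dev@B [dev=B main=D work=B]
After op 7 (commit): HEAD=dev@E [dev=E main=D work=B]
After op 8 (reset): HEAD=dev@B [dev=B main=D work=B]
After op 9 (branch): HEAD=dev@B [dev=B main=D topic=B work=B]
After op 10 (merge): HEAD=dev@F [dev=F main=D topic=B work=B]
ancestors(dev=F): ['A', 'B', 'F']
ancestors(topic=B): ['A', 'B']
common: ['A', 'B']

Answer: B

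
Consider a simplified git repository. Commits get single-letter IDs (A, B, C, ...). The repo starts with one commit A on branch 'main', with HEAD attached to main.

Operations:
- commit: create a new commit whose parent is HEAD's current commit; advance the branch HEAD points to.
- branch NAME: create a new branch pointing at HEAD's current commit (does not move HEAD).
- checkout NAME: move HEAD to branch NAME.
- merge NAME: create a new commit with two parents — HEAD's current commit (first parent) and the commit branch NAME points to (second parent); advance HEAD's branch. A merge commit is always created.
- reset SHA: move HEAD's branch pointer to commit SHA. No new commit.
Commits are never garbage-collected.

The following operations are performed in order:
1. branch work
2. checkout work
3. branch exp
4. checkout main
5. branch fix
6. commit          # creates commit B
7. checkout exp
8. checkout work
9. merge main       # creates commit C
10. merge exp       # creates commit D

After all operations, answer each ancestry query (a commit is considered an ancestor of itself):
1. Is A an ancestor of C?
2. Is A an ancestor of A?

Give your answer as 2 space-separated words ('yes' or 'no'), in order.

After op 1 (branch): HEAD=main@A [main=A work=A]
After op 2 (checkout): HEAD=work@A [main=A work=A]
After op 3 (branch): HEAD=work@A [exp=A main=A work=A]
After op 4 (checkout): HEAD=main@A [exp=A main=A work=A]
After op 5 (branch): HEAD=main@A [exp=A fix=A main=A work=A]
After op 6 (commit): HEAD=main@B [exp=A fix=A main=B work=A]
After op 7 (checkout): HEAD=exp@A [exp=A fix=A main=B work=A]
After op 8 (checkout): HEAD=work@A [exp=A fix=A main=B work=A]
After op 9 (merge): HEAD=work@C [exp=A fix=A main=B work=C]
After op 10 (merge): HEAD=work@D [exp=A fix=A main=B work=D]
ancestors(C) = {A,B,C}; A in? yes
ancestors(A) = {A}; A in? yes

Answer: yes yes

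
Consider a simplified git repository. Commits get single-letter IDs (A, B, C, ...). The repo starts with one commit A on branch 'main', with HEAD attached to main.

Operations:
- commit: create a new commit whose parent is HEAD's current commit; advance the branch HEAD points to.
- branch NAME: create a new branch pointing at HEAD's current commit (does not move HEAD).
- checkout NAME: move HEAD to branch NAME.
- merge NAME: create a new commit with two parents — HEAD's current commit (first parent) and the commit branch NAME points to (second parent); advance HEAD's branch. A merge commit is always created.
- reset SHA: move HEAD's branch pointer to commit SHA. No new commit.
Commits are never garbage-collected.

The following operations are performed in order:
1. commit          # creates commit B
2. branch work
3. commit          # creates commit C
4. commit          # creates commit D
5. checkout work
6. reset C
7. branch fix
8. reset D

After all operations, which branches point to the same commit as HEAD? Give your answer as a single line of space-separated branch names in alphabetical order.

After op 1 (commit): HEAD=main@B [main=B]
After op 2 (branch): HEAD=main@B [main=B work=B]
After op 3 (commit): HEAD=main@C [main=C work=B]
After op 4 (commit): HEAD=main@D [main=D work=B]
After op 5 (checkout): HEAD=work@B [main=D work=B]
After op 6 (reset): HEAD=work@C [main=D work=C]
After op 7 (branch): HEAD=work@C [fix=C main=D work=C]
After op 8 (reset): HEAD=work@D [fix=C main=D work=D]

Answer: main work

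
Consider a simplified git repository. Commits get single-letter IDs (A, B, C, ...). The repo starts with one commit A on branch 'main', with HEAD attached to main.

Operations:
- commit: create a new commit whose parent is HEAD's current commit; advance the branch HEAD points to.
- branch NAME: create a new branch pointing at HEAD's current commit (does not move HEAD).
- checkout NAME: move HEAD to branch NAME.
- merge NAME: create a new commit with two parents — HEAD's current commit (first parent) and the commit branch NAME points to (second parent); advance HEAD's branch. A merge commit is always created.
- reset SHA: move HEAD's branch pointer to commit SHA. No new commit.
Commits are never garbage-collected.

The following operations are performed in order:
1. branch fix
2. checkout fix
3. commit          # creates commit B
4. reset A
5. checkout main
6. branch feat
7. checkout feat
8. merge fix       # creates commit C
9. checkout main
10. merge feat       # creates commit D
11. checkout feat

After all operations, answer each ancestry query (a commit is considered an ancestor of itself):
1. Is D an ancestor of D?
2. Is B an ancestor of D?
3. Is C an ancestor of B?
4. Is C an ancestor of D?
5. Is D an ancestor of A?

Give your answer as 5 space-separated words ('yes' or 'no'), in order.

After op 1 (branch): HEAD=main@A [fix=A main=A]
After op 2 (checkout): HEAD=fix@A [fix=A main=A]
After op 3 (commit): HEAD=fix@B [fix=B main=A]
After op 4 (reset): HEAD=fix@A [fix=A main=A]
After op 5 (checkout): HEAD=main@A [fix=A main=A]
After op 6 (branch): HEAD=main@A [feat=A fix=A main=A]
After op 7 (checkout): HEAD=feat@A [feat=A fix=A main=A]
After op 8 (merge): HEAD=feat@C [feat=C fix=A main=A]
After op 9 (checkout): HEAD=main@A [feat=C fix=A main=A]
After op 10 (merge): HEAD=main@D [feat=C fix=A main=D]
After op 11 (checkout): HEAD=feat@C [feat=C fix=A main=D]
ancestors(D) = {A,C,D}; D in? yes
ancestors(D) = {A,C,D}; B in? no
ancestors(B) = {A,B}; C in? no
ancestors(D) = {A,C,D}; C in? yes
ancestors(A) = {A}; D in? no

Answer: yes no no yes no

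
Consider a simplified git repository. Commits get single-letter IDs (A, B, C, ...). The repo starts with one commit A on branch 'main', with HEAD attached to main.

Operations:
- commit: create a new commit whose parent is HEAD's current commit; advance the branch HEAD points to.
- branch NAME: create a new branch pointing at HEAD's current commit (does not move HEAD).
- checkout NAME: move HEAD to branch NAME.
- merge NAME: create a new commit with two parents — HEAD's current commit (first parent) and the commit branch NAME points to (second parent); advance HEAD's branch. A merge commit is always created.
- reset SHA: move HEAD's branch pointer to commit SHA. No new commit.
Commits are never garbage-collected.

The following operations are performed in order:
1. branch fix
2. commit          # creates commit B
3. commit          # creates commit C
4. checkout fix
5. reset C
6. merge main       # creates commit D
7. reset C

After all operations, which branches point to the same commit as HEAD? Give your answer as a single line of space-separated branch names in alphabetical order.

After op 1 (branch): HEAD=main@A [fix=A main=A]
After op 2 (commit): HEAD=main@B [fix=A main=B]
After op 3 (commit): HEAD=main@C [fix=A main=C]
After op 4 (checkout): HEAD=fix@A [fix=A main=C]
After op 5 (reset): HEAD=fix@C [fix=C main=C]
After op 6 (merge): HEAD=fix@D [fix=D main=C]
After op 7 (reset): HEAD=fix@C [fix=C main=C]

Answer: fix main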